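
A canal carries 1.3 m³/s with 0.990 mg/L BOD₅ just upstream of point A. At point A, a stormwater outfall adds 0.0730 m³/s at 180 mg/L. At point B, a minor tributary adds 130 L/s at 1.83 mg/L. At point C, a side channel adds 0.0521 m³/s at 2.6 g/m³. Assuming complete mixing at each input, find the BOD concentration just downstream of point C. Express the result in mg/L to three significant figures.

After input A: C = (1.3·0.99 + 0.073·180) / 1.373 = 10.51 mg/L.
130 L/s = 0.13 m³/s.
After input B: C = (1.373·10.51 + 0.13·1.83) / 1.503 = 9.757 mg/L.
After input C: C = (1.503·9.757 + 0.0521·2.6) / 1.555 = 9.517 mg/L.

9.52 mg/L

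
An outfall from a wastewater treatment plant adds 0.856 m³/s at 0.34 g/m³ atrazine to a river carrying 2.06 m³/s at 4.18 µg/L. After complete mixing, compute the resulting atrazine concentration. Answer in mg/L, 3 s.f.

0.103 mg/L

4.18 µg/L = 0.00418 mg/L.
Conservation of mass across the mixing zone: C = (0.856·0.34 + 2.06·0.00418) / (0.856 + 2.06) = 0.2997/2.916 = 0.1028 mg/L.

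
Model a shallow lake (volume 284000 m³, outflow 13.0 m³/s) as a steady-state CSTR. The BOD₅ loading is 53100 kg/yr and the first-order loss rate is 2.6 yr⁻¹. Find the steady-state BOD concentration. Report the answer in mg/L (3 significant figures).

0.129 mg/L

Outflow Q = 13.0 m³/s × 3.156e+07 s/yr = 4.102e+08 m³/yr.
Steady-state CSTR mass balance: W = Q·C + k·V·C, so C = W/(Q + kV).
Q + kV = 4.102e+08 + 2.6·284000 = 4.11e+08 m³/yr.
C = 53100/4.11e+08 = 0.0001292 kg/m³ = 0.1292 mg/L.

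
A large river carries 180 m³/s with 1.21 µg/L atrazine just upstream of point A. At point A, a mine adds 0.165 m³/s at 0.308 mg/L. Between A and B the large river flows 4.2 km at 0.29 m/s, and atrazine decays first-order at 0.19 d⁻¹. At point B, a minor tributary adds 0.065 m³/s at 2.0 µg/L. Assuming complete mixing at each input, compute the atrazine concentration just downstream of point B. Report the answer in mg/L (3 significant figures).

0.00144 mg/L

1.21 µg/L = 0.00121 mg/L.
After input A: C = (180·0.00121 + 0.165·0.308) / 180.2 = 0.001491 mg/L.
Over the 4.2 km reach to input B (t = 1.448e+04 s = 0.1676 d), decay gives C = 0.001491·exp(−0.19·0.1676) = 0.001444 mg/L.
2.0 µg/L = 0.002 mg/L.
After input B: C = (180.2·0.001444 + 0.065·0.002) / 180.2 = 0.001444 mg/L.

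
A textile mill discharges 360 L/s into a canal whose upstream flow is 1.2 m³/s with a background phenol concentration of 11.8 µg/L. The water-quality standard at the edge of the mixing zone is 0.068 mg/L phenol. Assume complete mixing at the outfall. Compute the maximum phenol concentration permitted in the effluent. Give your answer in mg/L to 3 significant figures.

360 L/s = 0.36 m³/s.
11.8 µg/L = 0.0118 mg/L.
Mass balance: 0.068·1.56 = 0.36·Cₑ + 1.2·0.0118.
Cₑ = (0.1061 − 0.01416) / 0.36 = 0.2553 mg/L.

0.255 mg/L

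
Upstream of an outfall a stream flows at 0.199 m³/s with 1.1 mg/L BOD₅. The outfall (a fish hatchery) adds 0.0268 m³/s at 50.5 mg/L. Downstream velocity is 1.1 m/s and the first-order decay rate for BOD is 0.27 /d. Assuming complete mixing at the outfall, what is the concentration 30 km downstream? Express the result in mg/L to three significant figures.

After complete mixing, C₀ = (0.0268·50.5 + 0.199·1.1) / 0.2258 = 6.963 mg/L.
Travel time t = 3e+04 m / 1.1 m/s = 2.727e+04 s = 0.3157 d.
C = 6.963·exp(−0.27·0.3157) = 6.963·0.9183 = 6.394 mg/L.

6.39 mg/L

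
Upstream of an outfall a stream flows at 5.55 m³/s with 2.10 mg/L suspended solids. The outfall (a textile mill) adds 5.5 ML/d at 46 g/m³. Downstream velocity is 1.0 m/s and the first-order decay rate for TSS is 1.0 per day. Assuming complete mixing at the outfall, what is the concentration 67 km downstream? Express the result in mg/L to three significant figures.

1.20 mg/L

5.5 ML/d = 0.06366 m³/s.
After complete mixing, C₀ = (0.06366·46 + 5.55·2.1) / 5.614 = 2.598 mg/L.
Travel time t = 6.7e+04 m / 1.0 m/s = 6.7e+04 s = 0.7755 d.
C = 2.598·exp(−1.0·0.7755) = 2.598·0.4605 = 1.196 mg/L.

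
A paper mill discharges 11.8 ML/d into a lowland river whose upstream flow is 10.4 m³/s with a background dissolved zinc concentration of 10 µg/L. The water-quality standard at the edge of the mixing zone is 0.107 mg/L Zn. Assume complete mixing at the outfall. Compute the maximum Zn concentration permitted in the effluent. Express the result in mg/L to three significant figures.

7.49 mg/L

11.8 ML/d = 0.1366 m³/s.
10 µg/L = 0.01 mg/L.
Mass balance: 0.107·10.54 = 0.1366·Cₑ + 10.4·0.01.
Cₑ = (1.127 − 0.104) / 0.1366 = 7.493 mg/L.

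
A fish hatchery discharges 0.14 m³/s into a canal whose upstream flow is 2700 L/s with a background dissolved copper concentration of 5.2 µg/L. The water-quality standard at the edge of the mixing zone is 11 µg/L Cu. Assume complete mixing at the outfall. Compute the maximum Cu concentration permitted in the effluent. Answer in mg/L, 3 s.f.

2700 L/s = 2.7 m³/s.
5.2 µg/L = 0.0052 mg/L.
11 µg/L = 0.011 mg/L.
Mass balance: 0.011·2.84 = 0.14·Cₑ + 2.7·0.0052.
Cₑ = (0.03124 − 0.01404) / 0.14 = 0.1229 mg/L.

0.123 mg/L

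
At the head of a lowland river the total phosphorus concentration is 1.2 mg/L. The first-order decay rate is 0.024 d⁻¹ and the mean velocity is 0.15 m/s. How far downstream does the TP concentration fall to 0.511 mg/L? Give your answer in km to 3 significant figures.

461 km

From C = C₀·e^(−kt), t = ln(C₀/C)/k = ln(1.2/0.511)/0.024 = 0.8537/0.024 = 35.57 d.
Distance = v·t = 0.15 m/s × 3.073e+06 s = 4.61e+05 m = 461 km.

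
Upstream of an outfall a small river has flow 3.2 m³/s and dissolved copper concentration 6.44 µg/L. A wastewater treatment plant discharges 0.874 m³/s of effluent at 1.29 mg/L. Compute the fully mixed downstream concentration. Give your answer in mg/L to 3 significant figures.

0.282 mg/L

6.44 µg/L = 0.00644 mg/L.
Flow-weighted mixing gives C = (0.874·1.29 + 3.2·0.00644) / (0.874 + 3.2) = 1.148/4.074 = 0.2818 mg/L.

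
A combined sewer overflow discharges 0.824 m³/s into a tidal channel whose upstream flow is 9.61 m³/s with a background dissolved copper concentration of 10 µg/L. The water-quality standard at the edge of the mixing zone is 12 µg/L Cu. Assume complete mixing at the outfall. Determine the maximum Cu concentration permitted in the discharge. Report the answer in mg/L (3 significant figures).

10 µg/L = 0.01 mg/L.
12 µg/L = 0.012 mg/L.
Mass balance: 0.012·10.43 = 0.824·Cₑ + 9.61·0.01.
Cₑ = (0.1252 − 0.0961) / 0.824 = 0.03533 mg/L.

0.0353 mg/L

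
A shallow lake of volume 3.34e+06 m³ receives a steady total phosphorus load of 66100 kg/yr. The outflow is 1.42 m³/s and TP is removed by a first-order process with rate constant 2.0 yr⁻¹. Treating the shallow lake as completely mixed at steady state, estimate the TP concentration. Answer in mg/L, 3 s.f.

1.28 mg/L

Outflow Q = 1.42 m³/s × 3.156e+07 s/yr = 4.481e+07 m³/yr.
Steady-state CSTR mass balance: W = Q·C + k·V·C, so C = W/(Q + kV).
Q + kV = 4.481e+07 + 2.0·3.34e+06 = 5.149e+07 m³/yr.
C = 66100/5.149e+07 = 0.001284 kg/m³ = 1.284 mg/L.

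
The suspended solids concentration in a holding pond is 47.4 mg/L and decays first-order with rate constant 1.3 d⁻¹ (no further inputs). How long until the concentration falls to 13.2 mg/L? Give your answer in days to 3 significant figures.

t = ln(C₀/C)/k = ln(47.4/13.2)/1.3 = 1.278/1.3 = 0.9834 d.

0.983 d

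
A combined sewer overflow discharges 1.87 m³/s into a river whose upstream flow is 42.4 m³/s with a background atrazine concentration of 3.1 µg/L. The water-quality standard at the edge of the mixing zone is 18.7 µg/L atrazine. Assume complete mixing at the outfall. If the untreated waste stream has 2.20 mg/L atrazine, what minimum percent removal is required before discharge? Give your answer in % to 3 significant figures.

3.1 µg/L = 0.0031 mg/L.
18.7 µg/L = 0.0187 mg/L.
Mass balance: 0.0187·44.27 = 1.87·Cₑ + 42.4·0.0031.
Cₑ = (0.8278 − 0.1314) / 1.87 = 0.3724 mg/L.
Required removal = 1 − 0.3724/2.20 = 83.07 %.

83.1 %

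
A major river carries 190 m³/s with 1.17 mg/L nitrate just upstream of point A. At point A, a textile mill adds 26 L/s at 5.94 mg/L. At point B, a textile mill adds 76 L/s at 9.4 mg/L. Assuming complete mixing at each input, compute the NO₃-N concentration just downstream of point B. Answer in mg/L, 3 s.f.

1.17 mg/L

26 L/s = 0.026 m³/s.
After input A: C = (190·1.17 + 0.026·5.94) / 190 = 1.171 mg/L.
76 L/s = 0.076 m³/s.
After input B: C = (190·1.171 + 0.076·9.4) / 190.1 = 1.174 mg/L.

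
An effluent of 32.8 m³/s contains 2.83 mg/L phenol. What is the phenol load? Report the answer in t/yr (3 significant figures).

2930 t/yr

Mass flux = Q·C = 32.8 m³/s × 2.83 g/m³ = 92.82 g/s.
= 92.82 g/s × 31.56 = 2929 t/yr.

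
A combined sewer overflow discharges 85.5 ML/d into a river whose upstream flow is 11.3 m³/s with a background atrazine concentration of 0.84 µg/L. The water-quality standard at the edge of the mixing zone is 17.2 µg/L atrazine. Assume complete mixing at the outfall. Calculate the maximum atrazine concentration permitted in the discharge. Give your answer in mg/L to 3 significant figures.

0.204 mg/L

85.5 ML/d = 0.9896 m³/s.
0.84 µg/L = 0.00084 mg/L.
17.2 µg/L = 0.0172 mg/L.
Mass balance: 0.0172·12.29 = 0.9896·Cₑ + 11.3·0.00084.
Cₑ = (0.2114 − 0.009492) / 0.9896 = 0.204 mg/L.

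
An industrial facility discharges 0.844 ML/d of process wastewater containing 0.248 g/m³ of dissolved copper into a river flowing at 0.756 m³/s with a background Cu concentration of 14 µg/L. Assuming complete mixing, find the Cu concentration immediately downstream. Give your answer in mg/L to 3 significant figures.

0.0170 mg/L

0.844 ML/d = 0.009769 m³/s.
14 µg/L = 0.014 mg/L.
By mass balance at complete mixing, C = (0.009769·0.248 + 0.756·0.014) / (0.009769 + 0.756) = 0.01301/0.7658 = 0.01699 mg/L.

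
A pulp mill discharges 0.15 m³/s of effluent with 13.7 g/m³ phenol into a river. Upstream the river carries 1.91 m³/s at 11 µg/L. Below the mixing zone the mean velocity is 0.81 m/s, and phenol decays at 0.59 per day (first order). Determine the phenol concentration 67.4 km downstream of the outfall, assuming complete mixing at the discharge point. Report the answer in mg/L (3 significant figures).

11 µg/L = 0.011 mg/L.
After complete mixing, C₀ = (0.15·13.7 + 1.91·0.011) / 2.06 = 1.008 mg/L.
Travel time t = 6.74e+04 m / 0.81 m/s = 8.321e+04 s = 0.9631 d.
C = 1.008·exp(−0.59·0.9631) = 1.008·0.5665 = 0.5709 mg/L.

0.571 mg/L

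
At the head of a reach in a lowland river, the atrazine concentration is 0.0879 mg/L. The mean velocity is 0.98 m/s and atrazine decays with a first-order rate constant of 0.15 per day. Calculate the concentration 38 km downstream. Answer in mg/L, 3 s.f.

Travel time t = 38 km / 0.98 m/s = 3.8e+04/0.98 = 3.878e+04 s = 0.4488 d.
First-order decay: C = 0.0879·exp(−0.15·0.4488) = 0.0879·0.9349 = 0.08218 mg/L.

0.0822 mg/L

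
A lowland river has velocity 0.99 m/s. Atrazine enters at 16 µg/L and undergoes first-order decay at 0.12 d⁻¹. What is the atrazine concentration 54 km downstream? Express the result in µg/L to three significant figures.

Travel time t = 54 km / 0.99 m/s = 5.4e+04/0.99 = 5.455e+04 s = 0.6313 d.
First-order decay: C = 16·exp(−0.12·0.6313) = 16·0.927 = 14.83 µg/L.

14.8 µg/L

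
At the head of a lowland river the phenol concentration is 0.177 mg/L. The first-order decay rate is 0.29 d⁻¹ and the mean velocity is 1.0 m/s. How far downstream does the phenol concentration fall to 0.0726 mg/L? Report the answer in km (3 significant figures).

From C = C₀·e^(−kt), t = ln(C₀/C)/k = ln(0.177/0.0726)/0.29 = 0.8912/0.29 = 3.073 d.
Distance = v·t = 1.0 m/s × 2.655e+05 s = 2.655e+05 m = 265.5 km.

266 km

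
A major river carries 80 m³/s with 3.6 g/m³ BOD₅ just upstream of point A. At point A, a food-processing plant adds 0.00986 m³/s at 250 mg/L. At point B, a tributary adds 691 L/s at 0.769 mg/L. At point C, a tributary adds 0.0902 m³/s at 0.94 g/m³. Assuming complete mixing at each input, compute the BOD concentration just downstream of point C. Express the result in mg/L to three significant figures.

3.60 mg/L

After input A: C = (80·3.6 + 0.00986·250) / 80.01 = 3.63 mg/L.
691 L/s = 0.691 m³/s.
After input B: C = (80.01·3.63 + 0.691·0.769) / 80.7 = 3.606 mg/L.
After input C: C = (80.7·3.606 + 0.0902·0.94) / 80.79 = 3.603 mg/L.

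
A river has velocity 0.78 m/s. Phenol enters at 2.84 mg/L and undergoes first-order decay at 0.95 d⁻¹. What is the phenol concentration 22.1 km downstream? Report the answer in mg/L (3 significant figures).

Travel time t = 22.1 km / 0.78 m/s = 2.21e+04/0.78 = 2.833e+04 s = 0.3279 d.
First-order decay: C = 2.84·exp(−0.95·0.3279) = 2.84·0.7323 = 2.08 mg/L.

2.08 mg/L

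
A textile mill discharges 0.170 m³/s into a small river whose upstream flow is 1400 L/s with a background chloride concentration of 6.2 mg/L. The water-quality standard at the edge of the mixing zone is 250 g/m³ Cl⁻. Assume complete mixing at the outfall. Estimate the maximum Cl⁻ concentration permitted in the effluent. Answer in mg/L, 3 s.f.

1400 L/s = 1.4 m³/s.
Mass balance: 250·1.57 = 0.17·Cₑ + 1.4·6.2.
Cₑ = (392.5 − 8.68) / 0.17 = 2258 mg/L.

2260 mg/L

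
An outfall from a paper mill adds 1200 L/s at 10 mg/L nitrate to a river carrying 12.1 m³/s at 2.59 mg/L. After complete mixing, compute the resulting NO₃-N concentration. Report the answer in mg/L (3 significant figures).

3.26 mg/L

1200 L/s = 1.2 m³/s.
Conservation of mass across the mixing zone: C = (1.2·10 + 12.1·2.59) / (1.2 + 12.1) = 43.34/13.3 = 3.259 mg/L.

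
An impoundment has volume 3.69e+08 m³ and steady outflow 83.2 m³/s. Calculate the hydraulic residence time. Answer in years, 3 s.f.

0.141 yr

Q = 83.2 m³/s × 3.156e+07 s/yr = 2.626e+09 m³/yr.
Hydraulic residence time τ = V/Q = 3.69e+08/2.626e+09 = 0.1405 yr.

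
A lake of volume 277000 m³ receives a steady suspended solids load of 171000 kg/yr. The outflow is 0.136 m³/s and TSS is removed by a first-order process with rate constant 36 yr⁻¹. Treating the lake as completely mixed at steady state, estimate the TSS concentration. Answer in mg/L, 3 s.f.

Outflow Q = 0.136 m³/s × 3.156e+07 s/yr = 4.292e+06 m³/yr.
Steady-state CSTR mass balance: W = Q·C + k·V·C, so C = W/(Q + kV).
Q + kV = 4.292e+06 + 36·277000 = 1.426e+07 m³/yr.
C = 171000/1.426e+07 = 0.01199 kg/m³ = 11.99 mg/L.

12.0 mg/L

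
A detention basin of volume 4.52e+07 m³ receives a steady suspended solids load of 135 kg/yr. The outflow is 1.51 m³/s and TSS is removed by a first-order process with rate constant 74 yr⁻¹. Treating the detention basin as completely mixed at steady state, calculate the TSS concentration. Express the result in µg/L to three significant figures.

0.0398 µg/L

Outflow Q = 1.51 m³/s × 3.156e+07 s/yr = 4.765e+07 m³/yr.
Steady-state CSTR mass balance: W = Q·C + k·V·C, so C = W/(Q + kV).
Q + kV = 4.765e+07 + 74·4.52e+07 = 3.392e+09 m³/yr.
C = 135/3.392e+09 = 3.979e-08 kg/m³ = 3.979e-05 mg/L = 0.03979 µg/L.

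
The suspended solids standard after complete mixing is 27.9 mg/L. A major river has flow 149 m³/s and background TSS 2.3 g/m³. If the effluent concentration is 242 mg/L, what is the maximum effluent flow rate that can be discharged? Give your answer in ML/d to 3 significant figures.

1540 ML/d

Mass balance at complete mixing: C_std·(Q_w + Q_r) = Q_w·C_e + Q_r·C_b.
Rearranging, Q_w = Q_r·(C_std − C_b)/(C_e − C_std) = 149·(27.9 − 2.3) / (242 − 27.9) = 17.82 m³/s.
= 1539 ML/d.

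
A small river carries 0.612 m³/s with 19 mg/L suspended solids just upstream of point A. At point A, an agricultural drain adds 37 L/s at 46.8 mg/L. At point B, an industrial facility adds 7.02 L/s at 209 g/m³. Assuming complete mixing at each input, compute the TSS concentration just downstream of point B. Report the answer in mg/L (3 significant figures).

37 L/s = 0.037 m³/s.
After input A: C = (0.612·19 + 0.037·46.8) / 0.649 = 20.58 mg/L.
7.02 L/s = 0.00702 m³/s.
After input B: C = (0.649·20.58 + 0.00702·209) / 0.656 = 22.6 mg/L.

22.6 mg/L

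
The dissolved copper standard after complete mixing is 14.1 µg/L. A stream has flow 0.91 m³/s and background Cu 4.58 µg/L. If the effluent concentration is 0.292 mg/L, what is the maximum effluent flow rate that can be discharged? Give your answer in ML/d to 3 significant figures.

4.58 µg/L = 0.00458 mg/L.
14.1 µg/L = 0.0141 mg/L.
Mass balance at complete mixing: C_std·(Q_w + Q_r) = Q_w·C_e + Q_r·C_b.
Rearranging, Q_w = Q_r·(C_std − C_b)/(C_e − C_std) = 0.91·(0.0141 − 0.00458) / (0.292 − 0.0141) = 0.03117 m³/s.
= 2.693 ML/d.

2.69 ML/d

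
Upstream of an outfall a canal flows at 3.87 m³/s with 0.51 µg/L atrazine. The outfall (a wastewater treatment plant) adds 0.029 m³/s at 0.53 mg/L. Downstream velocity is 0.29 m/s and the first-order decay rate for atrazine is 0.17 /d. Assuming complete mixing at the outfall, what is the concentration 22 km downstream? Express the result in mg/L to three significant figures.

0.00383 mg/L

0.51 µg/L = 0.00051 mg/L.
After complete mixing, C₀ = (0.029·0.53 + 3.87·0.00051) / 3.899 = 0.004448 mg/L.
Travel time t = 2.2e+04 m / 0.29 m/s = 7.586e+04 s = 0.878 d.
C = 0.004448·exp(−0.17·0.878) = 0.004448·0.8613 = 0.003831 mg/L.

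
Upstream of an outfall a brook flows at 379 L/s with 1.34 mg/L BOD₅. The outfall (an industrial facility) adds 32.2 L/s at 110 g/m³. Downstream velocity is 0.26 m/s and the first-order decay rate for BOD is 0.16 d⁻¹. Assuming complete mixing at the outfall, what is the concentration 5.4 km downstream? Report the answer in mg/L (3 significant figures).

9.48 mg/L

32.2 L/s = 0.0322 m³/s.
379 L/s = 0.379 m³/s.
After complete mixing, C₀ = (0.0322·110 + 0.379·1.34) / 0.4112 = 9.849 mg/L.
Travel time t = 5400 m / 0.26 m/s = 2.077e+04 s = 0.2404 d.
C = 9.849·exp(−0.16·0.2404) = 9.849·0.9623 = 9.477 mg/L.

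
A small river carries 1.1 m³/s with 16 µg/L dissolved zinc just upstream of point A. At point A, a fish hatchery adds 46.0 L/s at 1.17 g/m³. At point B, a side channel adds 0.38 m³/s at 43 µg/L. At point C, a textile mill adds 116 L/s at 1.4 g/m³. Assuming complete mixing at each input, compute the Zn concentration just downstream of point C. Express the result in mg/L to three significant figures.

0.152 mg/L

16 µg/L = 0.016 mg/L.
46.0 L/s = 0.046 m³/s.
After input A: C = (1.1·0.016 + 0.046·1.17) / 1.146 = 0.06232 mg/L.
43 µg/L = 0.043 mg/L.
After input B: C = (1.146·0.06232 + 0.38·0.043) / 1.526 = 0.05751 mg/L.
116 L/s = 0.116 m³/s.
After input C: C = (1.526·0.05751 + 0.116·1.4) / 1.642 = 0.1524 mg/L.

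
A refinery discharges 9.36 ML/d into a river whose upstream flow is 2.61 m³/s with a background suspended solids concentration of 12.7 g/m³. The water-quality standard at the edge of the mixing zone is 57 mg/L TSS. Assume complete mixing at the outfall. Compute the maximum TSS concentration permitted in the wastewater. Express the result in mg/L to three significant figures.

9.36 ML/d = 0.1083 m³/s.
Mass balance: 57·2.718 = 0.1083·Cₑ + 2.61·12.7.
Cₑ = (154.9 − 33.15) / 0.1083 = 1124 mg/L.

1120 mg/L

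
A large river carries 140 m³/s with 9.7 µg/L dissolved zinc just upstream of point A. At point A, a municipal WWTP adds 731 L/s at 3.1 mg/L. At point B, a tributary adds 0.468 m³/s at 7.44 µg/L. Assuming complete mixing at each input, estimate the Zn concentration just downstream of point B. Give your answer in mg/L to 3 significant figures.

0.0257 mg/L

9.7 µg/L = 0.0097 mg/L.
731 L/s = 0.731 m³/s.
After input A: C = (140·0.0097 + 0.731·3.1) / 140.7 = 0.02575 mg/L.
7.44 µg/L = 0.00744 mg/L.
After input B: C = (140.7·0.02575 + 0.468·0.00744) / 141.2 = 0.02569 mg/L.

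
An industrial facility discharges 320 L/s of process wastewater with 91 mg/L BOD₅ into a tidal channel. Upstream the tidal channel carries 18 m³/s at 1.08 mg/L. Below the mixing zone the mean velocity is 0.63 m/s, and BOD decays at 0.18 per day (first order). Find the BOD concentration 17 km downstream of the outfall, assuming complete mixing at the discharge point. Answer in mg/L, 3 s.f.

320 L/s = 0.32 m³/s.
After complete mixing, C₀ = (0.32·91 + 18·1.08) / 18.32 = 2.651 mg/L.
Travel time t = 1.7e+04 m / 0.63 m/s = 2.698e+04 s = 0.3123 d.
C = 2.651·exp(−0.18·0.3123) = 2.651·0.9453 = 2.506 mg/L.

2.51 mg/L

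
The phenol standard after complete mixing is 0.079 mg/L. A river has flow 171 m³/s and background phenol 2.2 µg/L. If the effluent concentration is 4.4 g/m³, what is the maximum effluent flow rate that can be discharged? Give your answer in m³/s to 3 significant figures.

3.04 m³/s

2.2 µg/L = 0.0022 mg/L.
Mass balance at complete mixing: C_std·(Q_w + Q_r) = Q_w·C_e + Q_r·C_b.
Rearranging, Q_w = Q_r·(C_std − C_b)/(C_e − C_std) = 171·(0.079 − 0.0022) / (4.4 − 0.079) = 3.039 m³/s.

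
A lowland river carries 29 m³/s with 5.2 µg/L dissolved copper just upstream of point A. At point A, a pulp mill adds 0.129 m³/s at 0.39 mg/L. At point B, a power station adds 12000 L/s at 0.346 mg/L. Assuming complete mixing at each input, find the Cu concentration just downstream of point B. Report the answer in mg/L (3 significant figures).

5.2 µg/L = 0.0052 mg/L.
After input A: C = (29·0.0052 + 0.129·0.39) / 29.13 = 0.006904 mg/L.
12000 L/s = 12 m³/s.
After input B: C = (29.13·0.006904 + 12·0.346) / 41.13 = 0.1058 mg/L.

0.106 mg/L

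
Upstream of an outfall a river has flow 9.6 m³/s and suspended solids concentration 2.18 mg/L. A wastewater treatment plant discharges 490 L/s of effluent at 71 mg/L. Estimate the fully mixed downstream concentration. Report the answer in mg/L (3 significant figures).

490 L/s = 0.49 m³/s.
Conservation of mass across the mixing zone: C = (0.49·71 + 9.6·2.18) / (0.49 + 9.6) = 55.72/10.09 = 5.522 mg/L.

5.52 mg/L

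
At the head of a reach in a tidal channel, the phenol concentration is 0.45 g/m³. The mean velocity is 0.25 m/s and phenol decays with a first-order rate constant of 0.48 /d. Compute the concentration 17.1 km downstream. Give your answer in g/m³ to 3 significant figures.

Travel time t = 17.1 km / 0.25 m/s = 1.71e+04/0.25 = 6.84e+04 s = 0.7917 d.
First-order decay: C = 0.45·exp(−0.48·0.7917) = 0.45·0.6839 = 0.3077 g/m³.

0.308 g/m³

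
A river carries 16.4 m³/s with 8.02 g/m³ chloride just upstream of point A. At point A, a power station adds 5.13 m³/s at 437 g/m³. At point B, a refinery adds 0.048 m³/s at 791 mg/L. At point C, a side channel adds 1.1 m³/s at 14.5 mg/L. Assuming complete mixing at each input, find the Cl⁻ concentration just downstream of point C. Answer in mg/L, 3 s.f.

107 mg/L

After input A: C = (16.4·8.02 + 5.13·437) / 21.53 = 110.2 mg/L.
After input B: C = (21.53·110.2 + 0.048·791) / 21.58 = 111.7 mg/L.
After input C: C = (21.58·111.7 + 1.1·14.5) / 22.68 = 107 mg/L.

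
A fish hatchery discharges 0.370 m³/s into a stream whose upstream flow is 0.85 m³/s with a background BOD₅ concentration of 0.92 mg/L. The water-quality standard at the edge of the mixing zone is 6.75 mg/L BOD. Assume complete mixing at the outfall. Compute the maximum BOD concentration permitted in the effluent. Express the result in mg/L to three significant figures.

Mass balance: 6.75·1.22 = 0.37·Cₑ + 0.85·0.92.
Cₑ = (8.235 − 0.782) / 0.37 = 20.14 mg/L.

20.1 mg/L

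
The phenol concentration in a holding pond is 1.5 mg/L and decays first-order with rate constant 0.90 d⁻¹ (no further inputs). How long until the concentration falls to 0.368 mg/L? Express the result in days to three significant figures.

t = ln(C₀/C)/k = ln(1.5/0.368)/0.90 = 1.405/0.90 = 1.561 d.

1.56 d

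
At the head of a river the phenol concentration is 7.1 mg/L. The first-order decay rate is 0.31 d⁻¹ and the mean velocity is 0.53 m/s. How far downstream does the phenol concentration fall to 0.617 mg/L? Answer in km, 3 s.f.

From C = C₀·e^(−kt), t = ln(C₀/C)/k = ln(7.1/0.617)/0.31 = 2.443/0.31 = 7.881 d.
Distance = v·t = 0.53 m/s × 6.809e+05 s = 3.609e+05 m = 360.9 km.

361 km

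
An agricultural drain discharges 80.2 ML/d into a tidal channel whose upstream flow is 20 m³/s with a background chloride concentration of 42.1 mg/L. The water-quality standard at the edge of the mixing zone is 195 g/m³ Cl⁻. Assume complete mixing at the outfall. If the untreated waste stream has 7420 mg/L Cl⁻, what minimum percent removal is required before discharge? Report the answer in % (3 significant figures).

80.2 ML/d = 0.9282 m³/s.
Mass balance: 195·20.93 = 0.9282·Cₑ + 20·42.1.
Cₑ = (4081 − 842) / 0.9282 = 3489 mg/L.
Required removal = 1 − 3489/7420 = 52.97 %.

53.0 %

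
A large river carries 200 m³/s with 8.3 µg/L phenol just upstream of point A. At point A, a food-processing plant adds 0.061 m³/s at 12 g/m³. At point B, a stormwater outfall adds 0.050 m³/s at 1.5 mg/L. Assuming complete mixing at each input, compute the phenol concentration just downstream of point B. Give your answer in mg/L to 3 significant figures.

0.0123 mg/L

8.3 µg/L = 0.0083 mg/L.
After input A: C = (200·0.0083 + 0.061·12) / 200.1 = 0.01196 mg/L.
After input B: C = (200.1·0.01196 + 0.05·1.5) / 200.1 = 0.01233 mg/L.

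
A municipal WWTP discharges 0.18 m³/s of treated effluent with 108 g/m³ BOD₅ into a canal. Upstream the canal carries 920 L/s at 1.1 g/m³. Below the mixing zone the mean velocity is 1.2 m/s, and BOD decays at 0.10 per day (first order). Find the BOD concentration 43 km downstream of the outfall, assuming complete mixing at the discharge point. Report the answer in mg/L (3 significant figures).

17.8 mg/L

920 L/s = 0.92 m³/s.
After complete mixing, C₀ = (0.18·108 + 0.92·1.1) / 1.1 = 18.59 mg/L.
Travel time t = 4.3e+04 m / 1.2 m/s = 3.583e+04 s = 0.4147 d.
C = 18.59·exp(−0.10·0.4147) = 18.59·0.9594 = 17.84 mg/L.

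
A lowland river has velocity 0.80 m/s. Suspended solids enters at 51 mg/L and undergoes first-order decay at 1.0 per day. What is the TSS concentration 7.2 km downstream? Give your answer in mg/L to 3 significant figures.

46.0 mg/L

Travel time t = 7.2 km / 0.80 m/s = 7200/0.80 = 9000 s = 0.1042 d.
First-order decay: C = 51·exp(−1.0·0.1042) = 51·0.9011 = 45.95 mg/L.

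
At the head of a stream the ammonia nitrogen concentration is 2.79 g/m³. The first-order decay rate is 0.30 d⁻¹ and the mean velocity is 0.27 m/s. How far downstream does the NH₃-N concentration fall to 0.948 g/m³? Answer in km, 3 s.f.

From C = C₀·e^(−kt), t = ln(C₀/C)/k = ln(2.79/0.948)/0.30 = 1.079/0.30 = 3.598 d.
Distance = v·t = 0.27 m/s × 3.109e+05 s = 8.394e+04 m = 83.94 km.

83.9 km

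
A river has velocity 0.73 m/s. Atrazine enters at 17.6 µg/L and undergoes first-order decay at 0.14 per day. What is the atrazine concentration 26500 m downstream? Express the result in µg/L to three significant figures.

Travel time t = 26500 m / 0.73 m/s = 2.65e+04/0.73 = 3.63e+04 s = 0.4202 d.
First-order decay: C = 17.6·exp(−0.14·0.4202) = 17.6·0.9429 = 16.59 µg/L.

16.6 µg/L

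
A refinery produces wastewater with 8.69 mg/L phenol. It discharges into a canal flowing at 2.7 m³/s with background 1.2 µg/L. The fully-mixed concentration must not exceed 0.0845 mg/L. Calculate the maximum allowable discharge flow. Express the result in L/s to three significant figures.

1.2 µg/L = 0.0012 mg/L.
Mass balance at complete mixing: C_std·(Q_w + Q_r) = Q_w·C_e + Q_r·C_b.
Rearranging, Q_w = Q_r·(C_std − C_b)/(C_e − C_std) = 2.7·(0.0845 − 0.0012) / (8.69 − 0.0845) = 0.02614 m³/s.
= 26.14 L/s.

26.1 L/s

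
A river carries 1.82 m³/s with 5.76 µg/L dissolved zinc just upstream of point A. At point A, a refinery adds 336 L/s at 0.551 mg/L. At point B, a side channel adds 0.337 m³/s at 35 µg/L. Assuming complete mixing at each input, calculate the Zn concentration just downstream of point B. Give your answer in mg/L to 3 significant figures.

5.76 µg/L = 0.00576 mg/L.
336 L/s = 0.336 m³/s.
After input A: C = (1.82·0.00576 + 0.336·0.551) / 2.156 = 0.09073 mg/L.
35 µg/L = 0.035 mg/L.
After input B: C = (2.156·0.09073 + 0.337·0.035) / 2.493 = 0.0832 mg/L.

0.0832 mg/L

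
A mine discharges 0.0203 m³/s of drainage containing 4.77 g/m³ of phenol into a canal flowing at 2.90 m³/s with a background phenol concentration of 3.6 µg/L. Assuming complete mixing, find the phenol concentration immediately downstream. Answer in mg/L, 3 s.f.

0.0367 mg/L

3.6 µg/L = 0.0036 mg/L.
Flow-weighted mixing gives C = (0.0203·4.77 + 2.9·0.0036) / (0.0203 + 2.9) = 0.1073/2.92 = 0.03673 mg/L.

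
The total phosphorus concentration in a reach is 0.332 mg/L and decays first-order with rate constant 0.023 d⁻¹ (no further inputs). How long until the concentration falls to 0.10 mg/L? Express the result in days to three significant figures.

52.2 d

t = ln(C₀/C)/k = ln(0.332/0.10)/0.023 = 1.2/0.023 = 52.17 d.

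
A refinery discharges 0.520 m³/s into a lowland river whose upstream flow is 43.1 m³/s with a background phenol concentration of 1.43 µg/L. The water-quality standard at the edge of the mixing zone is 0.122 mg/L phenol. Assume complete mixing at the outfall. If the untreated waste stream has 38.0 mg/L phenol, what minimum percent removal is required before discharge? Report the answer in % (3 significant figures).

73.4 %

1.43 µg/L = 0.00143 mg/L.
Mass balance: 0.122·43.62 = 0.52·Cₑ + 43.1·0.00143.
Cₑ = (5.322 − 0.06163) / 0.52 = 10.12 mg/L.
Required removal = 1 − 10.12/38.0 = 73.38 %.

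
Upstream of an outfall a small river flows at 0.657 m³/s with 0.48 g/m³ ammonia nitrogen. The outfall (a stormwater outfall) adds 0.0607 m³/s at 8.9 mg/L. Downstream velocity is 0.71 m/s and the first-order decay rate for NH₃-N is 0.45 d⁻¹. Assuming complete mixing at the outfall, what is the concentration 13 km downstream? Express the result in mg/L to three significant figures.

1.08 mg/L

After complete mixing, C₀ = (0.0607·8.9 + 0.657·0.48) / 0.7177 = 1.192 mg/L.
Travel time t = 1.3e+04 m / 0.71 m/s = 1.831e+04 s = 0.2119 d.
C = 1.192·exp(−0.45·0.2119) = 1.192·0.909 = 1.084 mg/L.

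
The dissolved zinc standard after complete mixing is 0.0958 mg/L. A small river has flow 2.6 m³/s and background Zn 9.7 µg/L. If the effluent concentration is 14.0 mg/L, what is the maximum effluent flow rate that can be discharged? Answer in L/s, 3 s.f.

9.7 µg/L = 0.0097 mg/L.
Mass balance at complete mixing: C_std·(Q_w + Q_r) = Q_w·C_e + Q_r·C_b.
Rearranging, Q_w = Q_r·(C_std − C_b)/(C_e − C_std) = 2.6·(0.0958 − 0.0097) / (14 − 0.0958) = 0.0161 m³/s.
= 16.1 L/s.

16.1 L/s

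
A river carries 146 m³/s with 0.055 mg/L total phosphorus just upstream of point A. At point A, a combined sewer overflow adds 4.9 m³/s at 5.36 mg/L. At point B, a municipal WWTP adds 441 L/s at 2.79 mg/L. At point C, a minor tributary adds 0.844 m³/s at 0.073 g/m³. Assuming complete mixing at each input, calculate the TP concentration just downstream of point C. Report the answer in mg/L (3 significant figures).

0.234 mg/L

After input A: C = (146·0.055 + 4.9·5.36) / 150.9 = 0.2273 mg/L.
441 L/s = 0.441 m³/s.
After input B: C = (150.9·0.2273 + 0.441·2.79) / 151.3 = 0.2347 mg/L.
After input C: C = (151.3·0.2347 + 0.844·0.073) / 152.2 = 0.2338 mg/L.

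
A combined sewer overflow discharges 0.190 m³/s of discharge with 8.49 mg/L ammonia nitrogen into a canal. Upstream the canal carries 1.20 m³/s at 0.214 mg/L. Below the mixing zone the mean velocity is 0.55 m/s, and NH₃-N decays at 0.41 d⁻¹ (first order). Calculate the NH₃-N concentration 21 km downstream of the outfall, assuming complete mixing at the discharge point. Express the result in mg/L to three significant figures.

1.12 mg/L

After complete mixing, C₀ = (0.19·8.49 + 1.2·0.214) / 1.39 = 1.345 mg/L.
Travel time t = 2.1e+04 m / 0.55 m/s = 3.818e+04 s = 0.4419 d.
C = 1.345·exp(−0.41·0.4419) = 1.345·0.8343 = 1.122 mg/L.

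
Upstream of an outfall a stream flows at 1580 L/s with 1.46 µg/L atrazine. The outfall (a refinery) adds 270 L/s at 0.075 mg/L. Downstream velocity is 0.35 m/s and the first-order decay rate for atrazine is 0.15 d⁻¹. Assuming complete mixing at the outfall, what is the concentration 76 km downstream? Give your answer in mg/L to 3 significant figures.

270 L/s = 0.27 m³/s.
1580 L/s = 1.58 m³/s.
1.46 µg/L = 0.00146 mg/L.
After complete mixing, C₀ = (0.27·0.075 + 1.58·0.00146) / 1.85 = 0.01219 mg/L.
Travel time t = 7.6e+04 m / 0.35 m/s = 2.171e+05 s = 2.513 d.
C = 0.01219·exp(−0.15·2.513) = 0.01219·0.6859 = 0.008363 mg/L.

0.00836 mg/L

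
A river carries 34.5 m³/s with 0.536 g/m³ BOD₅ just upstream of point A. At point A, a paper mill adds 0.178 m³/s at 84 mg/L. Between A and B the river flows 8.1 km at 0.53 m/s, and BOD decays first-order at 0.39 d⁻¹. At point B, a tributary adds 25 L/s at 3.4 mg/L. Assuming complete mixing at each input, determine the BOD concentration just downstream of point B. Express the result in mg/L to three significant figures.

After input A: C = (34.5·0.536 + 0.178·84) / 34.68 = 0.9644 mg/L.
Over the 8.1 km reach to input B (t = 1.528e+04 s = 0.1769 d), decay gives C = 0.9644·exp(−0.39·0.1769) = 0.9001 mg/L.
25 L/s = 0.025 m³/s.
After input B: C = (34.68·0.9001 + 0.025·3.4) / 34.7 = 0.9019 mg/L.

0.902 mg/L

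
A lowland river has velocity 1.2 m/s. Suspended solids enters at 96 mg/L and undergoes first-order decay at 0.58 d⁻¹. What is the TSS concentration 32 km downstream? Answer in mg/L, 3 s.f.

Travel time t = 32 km / 1.2 m/s = 3.2e+04/1.2 = 2.667e+04 s = 0.3086 d.
First-order decay: C = 96·exp(−0.58·0.3086) = 96·0.8361 = 80.27 mg/L.

80.3 mg/L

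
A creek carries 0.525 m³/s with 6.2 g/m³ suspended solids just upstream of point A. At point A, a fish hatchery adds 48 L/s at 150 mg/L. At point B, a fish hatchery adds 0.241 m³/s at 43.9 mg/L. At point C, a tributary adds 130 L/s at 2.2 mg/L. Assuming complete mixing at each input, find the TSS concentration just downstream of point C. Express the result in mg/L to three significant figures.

22.6 mg/L

48 L/s = 0.048 m³/s.
After input A: C = (0.525·6.2 + 0.048·150) / 0.573 = 18.25 mg/L.
After input B: C = (0.573·18.25 + 0.241·43.9) / 0.814 = 25.84 mg/L.
130 L/s = 0.13 m³/s.
After input C: C = (0.814·25.84 + 0.13·2.2) / 0.944 = 22.59 mg/L.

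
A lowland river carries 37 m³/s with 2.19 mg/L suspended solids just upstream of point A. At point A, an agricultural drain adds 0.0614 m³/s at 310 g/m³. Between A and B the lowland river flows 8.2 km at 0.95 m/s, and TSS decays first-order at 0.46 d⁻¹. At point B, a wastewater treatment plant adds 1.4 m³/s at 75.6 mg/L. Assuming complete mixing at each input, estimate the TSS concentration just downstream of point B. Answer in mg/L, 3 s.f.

After input A: C = (37·2.19 + 0.0614·310) / 37.06 = 2.7 mg/L.
Over the 8.2 km reach to input B (t = 8632 s = 0.0999 d), decay gives C = 2.7·exp(−0.46·0.0999) = 2.579 mg/L.
After input B: C = (37.06·2.579 + 1.4·75.6) / 38.46 = 5.237 mg/L.

5.24 mg/L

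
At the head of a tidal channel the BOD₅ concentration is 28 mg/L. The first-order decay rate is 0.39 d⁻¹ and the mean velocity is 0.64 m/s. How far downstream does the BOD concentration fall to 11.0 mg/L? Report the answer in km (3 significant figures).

From C = C₀·e^(−kt), t = ln(C₀/C)/k = ln(28/11.0)/0.39 = 0.9343/0.39 = 2.396 d.
Distance = v·t = 0.64 m/s × 2.07e+05 s = 1.325e+05 m = 132.5 km.

132 km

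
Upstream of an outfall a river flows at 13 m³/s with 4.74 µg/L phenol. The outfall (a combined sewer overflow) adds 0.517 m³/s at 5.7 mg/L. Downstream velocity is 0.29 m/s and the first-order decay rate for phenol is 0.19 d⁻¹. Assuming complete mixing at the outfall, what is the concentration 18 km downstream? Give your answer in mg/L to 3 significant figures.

4.74 µg/L = 0.00474 mg/L.
After complete mixing, C₀ = (0.517·5.7 + 13·0.00474) / 13.52 = 0.2226 mg/L.
Travel time t = 1.8e+04 m / 0.29 m/s = 6.207e+04 s = 0.7184 d.
C = 0.2226·exp(−0.19·0.7184) = 0.2226·0.8724 = 0.1942 mg/L.

0.194 mg/L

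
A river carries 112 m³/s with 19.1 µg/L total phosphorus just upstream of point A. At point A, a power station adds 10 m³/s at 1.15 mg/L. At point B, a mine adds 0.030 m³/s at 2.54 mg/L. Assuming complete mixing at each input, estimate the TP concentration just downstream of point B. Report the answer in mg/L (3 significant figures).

0.112 mg/L

19.1 µg/L = 0.0191 mg/L.
After input A: C = (112·0.0191 + 10·1.15) / 122 = 0.1118 mg/L.
After input B: C = (122·0.1118 + 0.03·2.54) / 122 = 0.1124 mg/L.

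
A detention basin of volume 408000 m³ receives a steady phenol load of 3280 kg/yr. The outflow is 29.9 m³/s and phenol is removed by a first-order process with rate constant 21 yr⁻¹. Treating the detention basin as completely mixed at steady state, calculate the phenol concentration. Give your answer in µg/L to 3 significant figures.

Outflow Q = 29.9 m³/s × 3.156e+07 s/yr = 9.436e+08 m³/yr.
Steady-state CSTR mass balance: W = Q·C + k·V·C, so C = W/(Q + kV).
Q + kV = 9.436e+08 + 21·408000 = 9.521e+08 m³/yr.
C = 3280/9.521e+08 = 3.445e-06 kg/m³ = 0.003445 mg/L = 3.445 µg/L.

3.44 µg/L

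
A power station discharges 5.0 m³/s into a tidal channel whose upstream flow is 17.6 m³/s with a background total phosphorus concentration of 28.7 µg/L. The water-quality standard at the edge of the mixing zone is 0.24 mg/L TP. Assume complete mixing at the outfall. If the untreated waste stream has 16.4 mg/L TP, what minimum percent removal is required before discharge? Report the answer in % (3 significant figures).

28.7 µg/L = 0.0287 mg/L.
Mass balance: 0.24·22.6 = 5·Cₑ + 17.6·0.0287.
Cₑ = (5.424 − 0.5051) / 5 = 0.9838 mg/L.
Required removal = 1 − 0.9838/16.4 = 94 %.

94.0 %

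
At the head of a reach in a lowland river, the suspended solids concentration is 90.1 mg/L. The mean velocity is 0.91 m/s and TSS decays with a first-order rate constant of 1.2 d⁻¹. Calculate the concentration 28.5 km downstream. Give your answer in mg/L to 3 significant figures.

58.3 mg/L

Travel time t = 28.5 km / 0.91 m/s = 2.85e+04/0.91 = 3.132e+04 s = 0.3625 d.
First-order decay: C = 90.1·exp(−1.2·0.3625) = 90.1·0.6473 = 58.32 mg/L.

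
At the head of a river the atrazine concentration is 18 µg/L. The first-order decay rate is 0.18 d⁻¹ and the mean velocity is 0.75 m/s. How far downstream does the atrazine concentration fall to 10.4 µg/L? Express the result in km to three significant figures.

From C = C₀·e^(−kt), t = ln(C₀/C)/k = ln(18/10.4)/0.18 = 0.5486/0.18 = 3.048 d.
Distance = v·t = 0.75 m/s × 2.633e+05 s = 1.975e+05 m = 197.5 km.

197 km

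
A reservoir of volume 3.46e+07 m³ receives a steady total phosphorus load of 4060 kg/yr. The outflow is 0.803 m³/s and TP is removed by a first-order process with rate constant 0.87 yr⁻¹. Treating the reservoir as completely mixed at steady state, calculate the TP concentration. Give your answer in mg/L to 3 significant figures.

Outflow Q = 0.803 m³/s × 3.156e+07 s/yr = 2.534e+07 m³/yr.
Steady-state CSTR mass balance: W = Q·C + k·V·C, so C = W/(Q + kV).
Q + kV = 2.534e+07 + 0.87·3.46e+07 = 5.544e+07 m³/yr.
C = 4060/5.544e+07 = 7.323e-05 kg/m³ = 0.07323 mg/L.

0.0732 mg/L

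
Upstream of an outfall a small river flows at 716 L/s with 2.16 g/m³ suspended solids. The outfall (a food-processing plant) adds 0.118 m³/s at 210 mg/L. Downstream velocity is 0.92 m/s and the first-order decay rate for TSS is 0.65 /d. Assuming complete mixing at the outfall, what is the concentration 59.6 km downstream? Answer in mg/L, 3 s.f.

19.4 mg/L

716 L/s = 0.716 m³/s.
After complete mixing, C₀ = (0.118·210 + 0.716·2.16) / 0.834 = 31.57 mg/L.
Travel time t = 5.96e+04 m / 0.92 m/s = 6.478e+04 s = 0.7498 d.
C = 31.57·exp(−0.65·0.7498) = 31.57·0.6142 = 19.39 mg/L.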